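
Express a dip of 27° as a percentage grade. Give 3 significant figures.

grade % = 100 × tan 27° = 100 × 0.5095

51.0%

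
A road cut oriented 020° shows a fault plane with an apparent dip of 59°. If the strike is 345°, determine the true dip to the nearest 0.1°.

71.0°

The section is 35° from the strike.
tan δ = tan α / sin β = tan 59° / sin 35° = 1.6643 / 0.5736 = 2.9016
true dip = arctan 2.9016 = 70.98°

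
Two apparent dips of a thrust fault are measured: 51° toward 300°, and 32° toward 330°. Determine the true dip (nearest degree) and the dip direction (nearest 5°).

Each apparent-dip line lies in the plane. As unit vectors (x east, y north, z up), v₁ plunges 51°→300° and v₂ plunges 32°→330°.
Cross product v₁ × v₂ gives the pole to the plane: n ∝ (-0.404, -0.041, 0.267).
tan δ = √(n_x²+n_y²)/n_z = 0.406/0.267, so δ = 56.7°.
Dip direction = azimuth of (n_x, n_y) = atan2(-0.404, -0.041) = 264°.

true dip 57°, dip direction 265°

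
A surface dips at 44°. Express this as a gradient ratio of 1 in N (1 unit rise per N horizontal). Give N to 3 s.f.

1 : N means tan θ = 1/N, so N = 1/tan 44° = 1/0.9657

1 in 1.04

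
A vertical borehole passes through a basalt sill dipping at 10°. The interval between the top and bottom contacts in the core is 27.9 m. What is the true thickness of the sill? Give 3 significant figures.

True thickness t = h · cos(dip) = 27.9 × cos 10°
t = 27.9 × 0.9848 = 27.476 m

27.5 m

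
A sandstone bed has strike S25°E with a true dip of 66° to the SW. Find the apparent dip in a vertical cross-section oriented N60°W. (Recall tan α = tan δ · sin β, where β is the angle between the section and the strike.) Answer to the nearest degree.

52°

The strike is S25°E and the section trends N60°W; the acute angle between them is β = 35°.
tan α = tan 66° × sin 35° = 2.2460 × 0.5736 = 1.2883
α = arctan(1.2883) = 52.18°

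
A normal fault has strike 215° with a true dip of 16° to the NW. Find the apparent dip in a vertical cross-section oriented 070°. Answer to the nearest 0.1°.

9.3°

Angle between strike (215°) and section (070°): β = 35°.
tan α = tan 16° × sin 35° = 0.2867 × 0.5736 = 0.1645
apparent dip = arctan 0.1645 = 9.34°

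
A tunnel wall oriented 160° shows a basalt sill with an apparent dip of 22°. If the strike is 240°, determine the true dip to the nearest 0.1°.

β = acute angle between strike 240° and section 160° = 80°.
tan(true dip) = tan 22° / sin 80° = 0.4103
true dip = arctan 0.4103 = 22.31°

22.3°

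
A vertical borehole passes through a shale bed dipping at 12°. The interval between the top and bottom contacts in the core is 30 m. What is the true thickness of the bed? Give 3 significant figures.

True thickness t = h · cos(dip) = 30 × cos 12°
t = 30 × 0.9781 = 29.344 m

29.3 m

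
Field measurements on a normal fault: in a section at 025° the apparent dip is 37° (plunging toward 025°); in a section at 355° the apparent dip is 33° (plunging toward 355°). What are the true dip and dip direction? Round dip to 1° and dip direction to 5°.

Represent each trace as a vector plunging at its apparent dip toward its trend (east-north-up frame): v₁ = (0.338, 0.724, -0.602), v₂ = (-0.073, 0.835, -0.545).
n = v₁ × v₂ = (0.109, 0.228, 0.335) (taken with n_z > 0).
Dip δ = arctan(|n_h|/n_z) = arctan(0.252/0.335) = 37.0°.
Dip direction = azimuth of (n_x, n_y) = atan2(0.109, 0.228) = 25°.

true dip 37°, dip direction 025°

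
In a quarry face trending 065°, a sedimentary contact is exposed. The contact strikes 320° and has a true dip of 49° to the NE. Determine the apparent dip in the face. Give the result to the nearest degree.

The strike is 320° and the section trends 065°; the acute angle between them is β = 75°.
tan α = tan 49° × sin 75° = 1.1504 × 0.9659 = 1.1112
apparent dip = arctan 1.1112 = 48.01°

48°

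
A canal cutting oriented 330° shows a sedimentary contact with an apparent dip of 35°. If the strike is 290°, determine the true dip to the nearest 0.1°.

47.4°

β = acute angle between strike 290° and section 330° = 40°.
tan(true dip) = tan 35° / sin 40° = 1.0893
δ = arctan(1.0893) = 47.45°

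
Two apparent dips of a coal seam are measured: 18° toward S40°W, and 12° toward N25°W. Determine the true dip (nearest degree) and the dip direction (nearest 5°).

true dip 27°, dip direction 270°

Represent each trace as a vector plunging at its apparent dip toward its trend (east-north-up frame): v₁ = (-0.611, -0.729, -0.309), v₂ = (-0.413, 0.887, -0.208).
n = v₁ × v₂ = (-0.425, -0.001, 0.843) (taken with n_z > 0).
tan δ = √(n_x²+n_y²)/n_z = 0.425/0.843, so δ = 26.8°.
Dip direction = azimuth of (n_x, n_y) = atan2(-0.425, -0.001) = 270°.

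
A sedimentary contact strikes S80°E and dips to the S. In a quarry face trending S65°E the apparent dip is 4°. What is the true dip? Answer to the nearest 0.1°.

The section is 15° from the strike.
tan(true dip) = tan 4° / sin 15° = 0.2702
δ = arctan(0.2702) = 15.12°

15.1°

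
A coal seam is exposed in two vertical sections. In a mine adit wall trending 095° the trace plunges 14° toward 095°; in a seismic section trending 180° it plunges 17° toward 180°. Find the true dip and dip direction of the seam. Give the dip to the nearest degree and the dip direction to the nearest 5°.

The two traces are lines in the plane: v₁ = (sin 95°·cos 14°, cos 95°·cos 14°, −sin 14°), v₂ = (sin 180°·cos 17°, cos 180°·cos 17°, −sin 17°).
n = v₁ × v₂ = (0.207, -0.283, 0.924) (taken with n_z > 0).
tan δ = √(n_x²+n_y²)/n_z = 0.350/0.924, so δ = 20.7°.
Dip direction = atan2(0.207, -0.283) = 144° (azimuth of n's horizontal projection).

true dip 21°, dip direction 145°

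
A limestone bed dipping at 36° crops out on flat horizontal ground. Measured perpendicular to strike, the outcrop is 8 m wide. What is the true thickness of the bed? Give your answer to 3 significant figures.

True thickness t = w · sin(dip) = 8 × sin 36°
t = 8 × 0.5878 = 4.702 m

4.70 m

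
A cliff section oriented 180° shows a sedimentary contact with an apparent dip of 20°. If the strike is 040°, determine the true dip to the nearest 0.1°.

β = acute angle between strike 040° and section 180° = 40°.
tan δ = tan α / sin β = tan 20° / sin 40° = 0.3640 / 0.6428 = 0.5662
δ = arctan(0.5662) = 29.52°

29.5°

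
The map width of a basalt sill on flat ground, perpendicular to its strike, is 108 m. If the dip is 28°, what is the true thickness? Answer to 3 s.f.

50.7 m

True thickness t = w · sin(dip) = 108 × sin 28°
t = 108 × 0.4695 = 50.703 m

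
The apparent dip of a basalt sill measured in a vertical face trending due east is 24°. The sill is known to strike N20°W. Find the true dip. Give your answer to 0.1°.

The section is 70° from the strike.
tan(true dip) = tan 24° / sin 70° = 0.4738
true dip = arctan 0.4738 = 25.35°

25.4°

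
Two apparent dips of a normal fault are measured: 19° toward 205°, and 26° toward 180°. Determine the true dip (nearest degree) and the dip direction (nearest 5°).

Each apparent-dip line lies in the plane. As unit vectors (x east, y north, z up), v₁ plunges 19°→205° and v₂ plunges 26°→180°.
Cross product v₁ × v₂ gives the pole to the plane: n ∝ (0.083, -0.175, 0.359).
tan δ = √(n_x²+n_y²)/n_z = 0.194/0.359, so δ = 28.4°.
The horizontal component of n points toward azimuth atan2(n_x, n_y) = 155°, the dip direction.

true dip 28°, dip direction 155°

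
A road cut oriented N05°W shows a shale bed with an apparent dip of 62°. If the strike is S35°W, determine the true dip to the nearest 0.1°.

71.1°

The section is 40° from the strike.
tan δ = tan α / sin β = tan 62° / sin 40° = 1.8807 / 0.6428 = 2.9259
true dip = arctan 2.9259 = 71.13°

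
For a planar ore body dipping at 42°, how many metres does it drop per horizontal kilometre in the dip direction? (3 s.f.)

900 m

drop per km = 1000 × tan 42° = 1000 × 0.9004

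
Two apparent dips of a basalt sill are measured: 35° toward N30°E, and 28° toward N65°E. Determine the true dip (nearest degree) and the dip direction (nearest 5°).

The two traces are lines in the plane: v₁ = (sin 30°·cos 35°, cos 30°·cos 35°, −sin 35°), v₂ = (sin 65°·cos 28°, cos 65°·cos 28°, −sin 28°).
The plane normal is n = v₁ × v₂ ∝ (0.119, 0.267, 0.415).
True dip = arccos(n_z / |n|) = arccos(0.8177) = 35.1°.
Dip direction = atan2(0.119, 0.267) = 24° (azimuth of n's horizontal projection).

true dip 35°, dip direction 025°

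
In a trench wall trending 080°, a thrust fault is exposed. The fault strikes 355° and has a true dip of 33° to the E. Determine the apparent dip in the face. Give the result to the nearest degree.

33°

The section lies 85° from the strike.
tan(apparent dip) = tan 33° · sin 85° = 0.6469
α = arctan(0.6469) = 32.90°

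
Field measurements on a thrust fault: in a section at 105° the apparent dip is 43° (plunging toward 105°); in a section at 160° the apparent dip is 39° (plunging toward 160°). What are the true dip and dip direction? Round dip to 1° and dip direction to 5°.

true dip 45°, dip direction 125°

Each apparent-dip line lies in the plane. As unit vectors (x east, y north, z up), v₁ plunges 43°→105° and v₂ plunges 39°→160°.
n = v₁ × v₂ = (0.379, -0.263, 0.466) (taken with n_z > 0).
Dip δ = arctan(|n_h|/n_z) = arctan(0.461/0.466) = 44.7°.
Dip direction = atan2(0.379, -0.263) = 125° (azimuth of n's horizontal projection).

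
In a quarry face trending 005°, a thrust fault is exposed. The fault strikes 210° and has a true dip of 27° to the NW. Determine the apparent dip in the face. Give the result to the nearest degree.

12°

Angle between strike (210°) and section (005°): β = 25°.
tan(apparent dip) = tan 27° · sin 25° = 0.2153
α = arctan(0.2153) = 12.15°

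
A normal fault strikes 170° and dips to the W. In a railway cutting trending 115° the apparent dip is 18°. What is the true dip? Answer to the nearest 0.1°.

The section is 55° from the strike.
tan(true dip) = tan 18° / sin 55° = 0.3967
δ = arctan(0.3967) = 21.64°

21.6°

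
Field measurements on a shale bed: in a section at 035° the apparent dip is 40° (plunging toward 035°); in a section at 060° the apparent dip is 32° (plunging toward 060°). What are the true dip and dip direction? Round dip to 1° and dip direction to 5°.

true dip 42°, dip direction 015°

The two traces are lines in the plane: v₁ = (sin 35°·cos 40°, cos 35°·cos 40°, −sin 40°), v₂ = (sin 60°·cos 32°, cos 60°·cos 32°, −sin 32°).
Cross product v₁ × v₂ gives the pole to the plane: n ∝ (0.060, 0.239, 0.275).
Dip δ = arctan(|n_h|/n_z) = arctan(0.247/0.275) = 41.9°.
Dip direction = atan2(0.060, 0.239) = 14° (azimuth of n's horizontal projection).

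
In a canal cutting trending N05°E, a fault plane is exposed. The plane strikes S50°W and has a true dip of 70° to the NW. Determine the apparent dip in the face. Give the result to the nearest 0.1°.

62.8°

The strike is S50°W and the section trends N05°E; the acute angle between them is β = 45°.
tan(apparent dip) = tan 70° · sin 45° = 1.9428
α = arctan(1.9428) = 62.76°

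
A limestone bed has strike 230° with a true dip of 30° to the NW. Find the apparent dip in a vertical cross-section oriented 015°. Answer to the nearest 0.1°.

18.3°

The section lies 35° from the strike.
tan(apparent dip) = tan 30° · sin 35° = 0.3312
α = arctan(0.3312) = 18.32°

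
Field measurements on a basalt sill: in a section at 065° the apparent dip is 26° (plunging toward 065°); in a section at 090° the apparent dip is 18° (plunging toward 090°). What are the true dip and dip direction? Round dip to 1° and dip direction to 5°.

true dip 29°, dip direction 035°

Each apparent-dip line lies in the plane. As unit vectors (x east, y north, z up), v₁ plunges 26°→065° and v₂ plunges 18°→090°.
n = v₁ × v₂ = (0.117, 0.165, 0.361) (taken with n_z > 0).
Dip δ = arctan(|n_h|/n_z) = arctan(0.203/0.361) = 29.3°.
Dip direction = atan2(0.117, 0.165) = 35° (azimuth of n's horizontal projection).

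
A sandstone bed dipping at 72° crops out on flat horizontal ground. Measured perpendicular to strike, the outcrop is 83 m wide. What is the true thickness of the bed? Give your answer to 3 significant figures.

78.9 m

True thickness t = w · sin(dip) = 83 × sin 72°
t = 83 × 0.9511 = 78.938 m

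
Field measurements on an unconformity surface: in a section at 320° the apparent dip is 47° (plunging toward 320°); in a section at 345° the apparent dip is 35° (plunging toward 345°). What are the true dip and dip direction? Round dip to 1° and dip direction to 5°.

Each apparent-dip line lies in the plane. As unit vectors (x east, y north, z up), v₁ plunges 47°→320° and v₂ plunges 35°→345°.
Cross product v₁ × v₂ gives the pole to the plane: n ∝ (-0.279, 0.096, 0.236).
tan δ = √(n_x²+n_y²)/n_z = 0.295/0.236, so δ = 51.3°.
Dip direction = azimuth of (n_x, n_y) = atan2(-0.279, 0.096) = 289°.

true dip 51°, dip direction 290°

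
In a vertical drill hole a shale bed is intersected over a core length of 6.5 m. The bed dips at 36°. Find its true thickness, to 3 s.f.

5.26 m

True thickness t = h · cos(dip) = 6.5 × cos 36°
t = 6.5 × 0.8090 = 5.259 m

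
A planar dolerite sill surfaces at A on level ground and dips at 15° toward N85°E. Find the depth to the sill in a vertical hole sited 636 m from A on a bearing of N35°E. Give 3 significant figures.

The hole lies 50° from the dip direction, so the down-dip offset is 636 × cos 50° = 408.81 m.
Depth = down-dip offset × tan(dip) = 408.81 × tan 15° = 408.81 × 0.2679
Depth = 109.54 m

110 m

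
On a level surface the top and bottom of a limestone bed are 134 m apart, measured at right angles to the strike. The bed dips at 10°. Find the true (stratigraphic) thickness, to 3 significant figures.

True thickness t = w · sin(dip) = 134 × sin 10°
t = 134 × 0.1736 = 23.269 m

23.3 m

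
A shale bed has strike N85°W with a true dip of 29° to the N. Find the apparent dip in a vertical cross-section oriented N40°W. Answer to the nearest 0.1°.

The section lies 45° from the strike.
tan α = tan 29° × sin 45° = 0.5543 × 0.7071 = 0.3920
apparent dip = arctan 0.3920 = 21.40°

21.4°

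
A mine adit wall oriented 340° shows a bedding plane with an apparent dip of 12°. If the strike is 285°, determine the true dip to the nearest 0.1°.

The section is 55° from the strike.
tan(true dip) = tan 12° / sin 55° = 0.2595
true dip = arctan 0.2595 = 14.55°

14.5°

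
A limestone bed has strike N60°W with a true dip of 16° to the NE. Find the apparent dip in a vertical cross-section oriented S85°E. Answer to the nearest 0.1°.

The section lies 25° from the strike.
tan(apparent dip) = tan 16° · sin 25° = 0.1212
apparent dip = arctan 0.1212 = 6.91°

6.9°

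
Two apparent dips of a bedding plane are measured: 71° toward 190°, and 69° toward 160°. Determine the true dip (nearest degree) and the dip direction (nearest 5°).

true dip 71°, dip direction 185°

Represent each trace as a vector plunging at its apparent dip toward its trend (east-north-up frame): v₁ = (-0.057, -0.321, -0.946), v₂ = (0.123, -0.337, -0.934).
Cross product v₁ × v₂ gives the pole to the plane: n ∝ (-0.019, -0.169, 0.058).
Dip δ = arctan(|n_h|/n_z) = arctan(0.170/0.058) = 71.0°.
The horizontal component of n points toward azimuth atan2(n_x, n_y) = 186°, the dip direction.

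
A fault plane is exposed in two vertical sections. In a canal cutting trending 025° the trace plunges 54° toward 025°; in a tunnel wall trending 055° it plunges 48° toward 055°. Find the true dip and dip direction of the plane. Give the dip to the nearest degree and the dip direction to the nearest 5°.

true dip 54°, dip direction 020°

Each apparent-dip line lies in the plane. As unit vectors (x east, y north, z up), v₁ plunges 54°→025° and v₂ plunges 48°→055°.
The plane normal is n = v₁ × v₂ ∝ (0.085, 0.259, 0.197).
Dip δ = arctan(|n_h|/n_z) = arctan(0.273/0.197) = 54.2°.
Dip direction = atan2(0.085, 0.259) = 18° (azimuth of n's horizontal projection).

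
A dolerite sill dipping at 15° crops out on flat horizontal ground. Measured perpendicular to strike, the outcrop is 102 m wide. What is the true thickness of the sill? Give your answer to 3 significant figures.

26.4 m

True thickness t = w · sin(dip) = 102 × sin 15°
t = 102 × 0.2588 = 26.400 m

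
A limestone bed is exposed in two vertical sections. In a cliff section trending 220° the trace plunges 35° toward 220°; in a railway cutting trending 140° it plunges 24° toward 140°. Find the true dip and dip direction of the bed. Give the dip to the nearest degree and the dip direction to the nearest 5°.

true dip 38°, dip direction 195°

Represent each trace as a vector plunging at its apparent dip toward its trend (east-north-up frame): v₁ = (-0.527, -0.628, -0.574), v₂ = (0.587, -0.700, -0.407).
Cross product v₁ × v₂ gives the pole to the plane: n ∝ (-0.146, -0.551, 0.737).
True dip = arccos(n_z / |n|) = arccos(0.7910) = 37.7°.
Dip direction = atan2(-0.146, -0.551) = 195° (azimuth of n's horizontal projection).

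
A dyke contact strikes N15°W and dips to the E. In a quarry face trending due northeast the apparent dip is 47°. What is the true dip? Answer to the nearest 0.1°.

β = acute angle between strike N15°W and section due northeast = 60°.
tan δ = tan α / sin β = tan 47° / sin 60° = 1.0724 / 0.8660 = 1.2383
true dip = arctan 1.2383 = 51.08°

51.1°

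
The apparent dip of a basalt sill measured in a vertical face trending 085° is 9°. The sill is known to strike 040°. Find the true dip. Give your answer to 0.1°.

β = acute angle between strike 040° and section 085° = 45°.
tan(true dip) = tan 9° / sin 45° = 0.2240
true dip = arctan 0.2240 = 12.63°

12.6°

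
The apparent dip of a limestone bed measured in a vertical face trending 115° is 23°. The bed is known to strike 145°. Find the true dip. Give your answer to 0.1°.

β = acute angle between strike 145° and section 115° = 30°.
tan(true dip) = tan 23° / sin 30° = 0.8489
δ = arctan(0.8489) = 40.33°

40.3°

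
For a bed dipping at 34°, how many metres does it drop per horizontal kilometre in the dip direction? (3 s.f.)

675 m

drop per km = 1000 × tan 34° = 1000 × 0.6745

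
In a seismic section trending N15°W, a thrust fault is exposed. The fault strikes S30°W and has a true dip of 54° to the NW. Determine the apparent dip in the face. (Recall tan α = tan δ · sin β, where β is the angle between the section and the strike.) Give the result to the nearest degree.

The strike is S30°W and the section trends N15°W; the acute angle between them is β = 45°.
tan(apparent dip) = tan 54° · sin 45° = 0.9732
apparent dip = arctan 0.9732 = 44.22°

44°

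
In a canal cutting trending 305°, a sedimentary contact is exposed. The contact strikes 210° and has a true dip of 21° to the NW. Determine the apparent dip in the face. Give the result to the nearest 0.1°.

20.9°

Angle between strike (210°) and section (305°): β = 85°.
tan α = tan 21° × sin 85° = 0.3839 × 0.9962 = 0.3824
apparent dip = arctan 0.3824 = 20.93°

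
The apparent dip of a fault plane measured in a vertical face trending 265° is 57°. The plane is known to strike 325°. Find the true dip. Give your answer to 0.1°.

60.6°

The section is 60° from the strike.
tan δ = tan α / sin β = tan 57° / sin 60° = 1.5399 / 0.8660 = 1.7781
δ = arctan(1.7781) = 60.65°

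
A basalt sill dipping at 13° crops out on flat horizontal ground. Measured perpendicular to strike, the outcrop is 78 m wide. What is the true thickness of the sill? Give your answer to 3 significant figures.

True thickness t = w · sin(dip) = 78 × sin 13°
t = 78 × 0.2250 = 17.546 m

17.5 m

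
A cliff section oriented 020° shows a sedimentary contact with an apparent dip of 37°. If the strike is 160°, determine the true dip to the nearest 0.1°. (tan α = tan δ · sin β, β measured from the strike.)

β = acute angle between strike 160° and section 020° = 40°.
tan(true dip) = tan 37° / sin 40° = 1.1723
δ = arctan(1.1723) = 49.54°

49.5°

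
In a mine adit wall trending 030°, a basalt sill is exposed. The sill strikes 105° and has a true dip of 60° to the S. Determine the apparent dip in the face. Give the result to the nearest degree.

59°

The section lies 75° from the strike.
tan α = tan 60° × sin 75° = 1.7321 × 0.9659 = 1.6730
apparent dip = arctan 1.6730 = 59.13°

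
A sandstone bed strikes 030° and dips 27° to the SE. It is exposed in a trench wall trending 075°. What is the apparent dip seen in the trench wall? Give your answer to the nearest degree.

20°

Angle between strike (030°) and section (075°): β = 45°.
tan α = tan 27° × sin 45° = 0.5095 × 0.7071 = 0.3603
α = arctan(0.3603) = 19.81°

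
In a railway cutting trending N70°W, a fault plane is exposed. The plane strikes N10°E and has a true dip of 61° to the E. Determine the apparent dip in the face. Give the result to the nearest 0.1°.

60.6°

Angle between strike (N10°E) and section (N70°W): β = 80°.
tan α = tan 61° × sin 80° = 1.8040 × 0.9848 = 1.7766
α = arctan(1.7766) = 60.63°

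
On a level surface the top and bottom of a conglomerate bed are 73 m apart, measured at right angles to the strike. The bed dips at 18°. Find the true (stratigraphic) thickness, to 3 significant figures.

True thickness t = w · sin(dip) = 73 × sin 18°
t = 73 × 0.3090 = 22.558 m

22.6 m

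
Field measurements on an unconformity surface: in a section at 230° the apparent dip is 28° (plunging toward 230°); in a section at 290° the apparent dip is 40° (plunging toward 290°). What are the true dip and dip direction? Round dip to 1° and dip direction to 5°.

true dip 40°, dip direction 280°

Represent each trace as a vector plunging at its apparent dip toward its trend (east-north-up frame): v₁ = (-0.676, -0.568, -0.469), v₂ = (-0.720, 0.262, -0.643).
The plane normal is n = v₁ × v₂ ∝ (-0.488, 0.097, 0.586).
tan δ = √(n_x²+n_y²)/n_z = 0.497/0.586, so δ = 40.3°.
Dip direction = azimuth of (n_x, n_y) = atan2(-0.488, 0.097) = 281°.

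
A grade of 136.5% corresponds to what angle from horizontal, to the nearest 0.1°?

tan θ = 136.5/100 = 1.3650
θ = arctan(1.3650) = 53.77°

53.8°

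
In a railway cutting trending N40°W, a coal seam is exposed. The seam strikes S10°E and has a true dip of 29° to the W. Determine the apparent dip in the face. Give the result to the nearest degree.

15°

The strike is S10°E and the section trends N40°W; the acute angle between them is β = 30°.
tan(apparent dip) = tan 29° · sin 30° = 0.2772
apparent dip = arctan 0.2772 = 15.49°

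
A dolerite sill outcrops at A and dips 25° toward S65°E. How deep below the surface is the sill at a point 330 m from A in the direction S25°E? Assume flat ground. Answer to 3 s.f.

118 m

The hole lies 40° from the dip direction, so the down-dip offset is 330 × cos 40° = 252.79 m.
Depth = down-dip offset × tan(dip) = 252.79 × tan 25° = 252.79 × 0.4663
Depth = 117.88 m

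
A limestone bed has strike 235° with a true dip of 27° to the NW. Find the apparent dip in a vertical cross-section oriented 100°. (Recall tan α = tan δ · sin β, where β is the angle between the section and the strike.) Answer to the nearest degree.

The strike is 235° and the section trends 100°; the acute angle between them is β = 45°.
tan(apparent dip) = tan 27° · sin 45° = 0.3603
α = arctan(0.3603) = 19.81°

20°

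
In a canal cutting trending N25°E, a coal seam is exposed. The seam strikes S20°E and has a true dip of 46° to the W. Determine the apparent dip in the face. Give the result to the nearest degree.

36°

Angle between strike (S20°E) and section (N25°E): β = 45°.
tan α = tan 46° × sin 45° = 1.0355 × 0.7071 = 0.7322
apparent dip = arctan 0.7322 = 36.21°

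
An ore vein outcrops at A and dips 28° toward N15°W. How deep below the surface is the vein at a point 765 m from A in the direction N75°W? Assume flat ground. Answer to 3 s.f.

203 m

The hole lies 60° from the dip direction, so the down-dip offset is 765 × cos 60° = 382.50 m.
Depth = down-dip offset × tan(dip) = 382.50 × tan 28° = 382.50 × 0.5317
Depth = 203.38 m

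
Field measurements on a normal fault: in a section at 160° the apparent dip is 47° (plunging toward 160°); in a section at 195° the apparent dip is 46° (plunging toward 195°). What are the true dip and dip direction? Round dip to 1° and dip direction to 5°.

The two traces are lines in the plane: v₁ = (sin 160°·cos 47°, cos 160°·cos 47°, −sin 47°), v₂ = (sin 195°·cos 46°, cos 195°·cos 46°, −sin 46°).
Cross product v₁ × v₂ gives the pole to the plane: n ∝ (0.030, -0.299, 0.272).
tan δ = √(n_x²+n_y²)/n_z = 0.301/0.272, so δ = 47.9°.
Dip direction = azimuth of (n_x, n_y) = atan2(0.030, -0.299) = 174°.

true dip 48°, dip direction 175°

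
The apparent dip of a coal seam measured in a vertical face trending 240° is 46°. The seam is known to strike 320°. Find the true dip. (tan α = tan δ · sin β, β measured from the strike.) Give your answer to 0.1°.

The section is 80° from the strike.
tan δ = tan α / sin β = tan 46° / sin 80° = 1.0355 / 0.9848 = 1.0515
δ = arctan(1.0515) = 46.44°

46.4°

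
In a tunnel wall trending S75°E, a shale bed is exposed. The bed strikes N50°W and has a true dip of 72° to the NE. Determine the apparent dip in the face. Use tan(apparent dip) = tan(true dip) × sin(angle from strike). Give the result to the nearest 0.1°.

The section lies 25° from the strike.
tan α = tan 72° × sin 25° = 3.0777 × 0.4226 = 1.3007
apparent dip = arctan 1.3007 = 52.45°

52.4°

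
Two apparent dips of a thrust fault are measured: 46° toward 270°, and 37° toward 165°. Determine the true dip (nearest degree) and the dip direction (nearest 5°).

The two traces are lines in the plane: v₁ = (sin 270°·cos 46°, cos 270°·cos 46°, −sin 46°), v₂ = (sin 165°·cos 37°, cos 165°·cos 37°, −sin 37°).
Cross product v₁ × v₂ gives the pole to the plane: n ∝ (-0.555, -0.567, 0.536).
tan δ = √(n_x²+n_y²)/n_z = 0.793/0.536, so δ = 56.0°.
Dip direction = atan2(-0.555, -0.567) = 224° (azimuth of n's horizontal projection).

true dip 56°, dip direction 225°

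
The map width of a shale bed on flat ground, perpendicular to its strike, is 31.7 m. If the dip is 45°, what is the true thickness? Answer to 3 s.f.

True thickness t = w · sin(dip) = 31.7 × sin 45°
t = 31.7 × 0.7071 = 22.415 m

22.4 m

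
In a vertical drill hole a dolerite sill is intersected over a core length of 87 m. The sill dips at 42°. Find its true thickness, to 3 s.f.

True thickness t = h · cos(dip) = 87 × cos 42°
t = 87 × 0.7431 = 64.654 m

64.7 m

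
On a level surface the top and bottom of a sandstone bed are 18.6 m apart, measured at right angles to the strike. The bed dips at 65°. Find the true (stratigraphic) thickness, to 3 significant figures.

True thickness t = w · sin(dip) = 18.6 × sin 65°
t = 18.6 × 0.9063 = 16.857 m

16.9 m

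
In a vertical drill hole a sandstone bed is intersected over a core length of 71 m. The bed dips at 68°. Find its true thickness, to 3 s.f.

26.6 m

True thickness t = h · cos(dip) = 71 × cos 68°
t = 71 × 0.3746 = 26.597 m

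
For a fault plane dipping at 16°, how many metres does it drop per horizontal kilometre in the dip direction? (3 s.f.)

287 m

drop per km = 1000 × tan 16° = 1000 × 0.2867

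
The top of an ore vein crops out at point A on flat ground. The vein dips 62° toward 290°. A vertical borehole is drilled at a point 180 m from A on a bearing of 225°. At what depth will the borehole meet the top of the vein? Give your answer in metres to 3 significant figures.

143 m

The hole lies 65° from the dip direction, so the down-dip offset is 180 × cos 65° = 76.07 m.
Depth = down-dip offset × tan(dip) = 76.07 × tan 62° = 76.07 × 1.8807
Depth = 143.07 m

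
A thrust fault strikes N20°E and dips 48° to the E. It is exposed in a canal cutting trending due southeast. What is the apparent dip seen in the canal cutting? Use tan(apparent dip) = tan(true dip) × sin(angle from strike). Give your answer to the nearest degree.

45°

The section lies 65° from the strike.
tan(apparent dip) = tan 48° · sin 65° = 1.0066
apparent dip = arctan 1.0066 = 45.19°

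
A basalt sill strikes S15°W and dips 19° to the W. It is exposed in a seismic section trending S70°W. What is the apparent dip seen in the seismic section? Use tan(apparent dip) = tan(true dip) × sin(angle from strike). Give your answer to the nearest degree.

16°

The strike is S15°W and the section trends S70°W; the acute angle between them is β = 55°.
tan(apparent dip) = tan 19° · sin 55° = 0.2821
apparent dip = arctan 0.2821 = 15.75°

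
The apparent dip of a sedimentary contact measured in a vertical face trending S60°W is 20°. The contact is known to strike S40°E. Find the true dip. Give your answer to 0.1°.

β = acute angle between strike S40°E and section S60°W = 80°.
tan δ = tan α / sin β = tan 20° / sin 80° = 0.3640 / 0.9848 = 0.3696
δ = arctan(0.3696) = 20.28°

20.3°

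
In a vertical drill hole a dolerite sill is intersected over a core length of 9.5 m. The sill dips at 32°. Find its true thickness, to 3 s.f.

True thickness t = h · cos(dip) = 9.5 × cos 32°
t = 9.5 × 0.8480 = 8.056 m

8.06 m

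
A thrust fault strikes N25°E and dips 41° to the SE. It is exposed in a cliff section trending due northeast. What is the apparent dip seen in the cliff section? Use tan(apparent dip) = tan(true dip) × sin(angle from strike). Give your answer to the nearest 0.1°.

Angle between strike (N25°E) and section (due northeast): β = 20°.
tan α = tan 41° × sin 20° = 0.8693 × 0.3420 = 0.2973
α = arctan(0.2973) = 16.56°

16.6°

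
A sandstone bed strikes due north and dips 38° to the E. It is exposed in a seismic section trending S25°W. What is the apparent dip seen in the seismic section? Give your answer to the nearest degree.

18°

Angle between strike (due north) and section (S25°W): β = 25°.
tan(apparent dip) = tan 38° · sin 25° = 0.3302
apparent dip = arctan 0.3302 = 18.27°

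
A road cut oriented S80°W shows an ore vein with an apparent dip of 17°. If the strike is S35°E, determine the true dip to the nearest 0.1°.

β = acute angle between strike S35°E and section S80°W = 65°.
tan δ = tan α / sin β = tan 17° / sin 65° = 0.3057 / 0.9063 = 0.3373
δ = arctan(0.3373) = 18.64°

18.6°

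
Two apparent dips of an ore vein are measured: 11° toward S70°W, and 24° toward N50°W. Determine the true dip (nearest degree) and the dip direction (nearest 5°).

true dip 24°, dip direction 315°

Represent each trace as a vector plunging at its apparent dip toward its trend (east-north-up frame): v₁ = (-0.922, -0.336, -0.191), v₂ = (-0.700, 0.587, -0.407).
The plane normal is n = v₁ × v₂ ∝ (-0.249, 0.242, 0.777).
tan δ = √(n_x²+n_y²)/n_z = 0.347/0.777, so δ = 24.1°.
Dip direction = azimuth of (n_x, n_y) = atan2(-0.249, 0.242) = 314°.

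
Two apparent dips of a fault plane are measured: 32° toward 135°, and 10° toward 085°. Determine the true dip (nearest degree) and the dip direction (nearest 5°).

true dip 35°, dip direction 160°

Each apparent-dip line lies in the plane. As unit vectors (x east, y north, z up), v₁ plunges 32°→135° and v₂ plunges 10°→085°.
The plane normal is n = v₁ × v₂ ∝ (0.150, -0.416, 0.640).
Dip δ = arctan(|n_h|/n_z) = arctan(0.442/0.640) = 34.6°.
Dip direction = atan2(0.150, -0.416) = 160° (azimuth of n's horizontal projection).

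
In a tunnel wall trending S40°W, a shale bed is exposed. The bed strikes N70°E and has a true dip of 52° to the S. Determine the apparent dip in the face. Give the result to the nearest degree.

33°

Angle between strike (N70°E) and section (S40°W): β = 30°.
tan α = tan 52° × sin 30° = 1.2799 × 0.5000 = 0.6400
apparent dip = arctan 0.6400 = 32.62°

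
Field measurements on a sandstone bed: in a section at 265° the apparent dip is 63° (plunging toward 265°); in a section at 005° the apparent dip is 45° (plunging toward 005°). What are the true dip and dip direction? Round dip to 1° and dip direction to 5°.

Each apparent-dip line lies in the plane. As unit vectors (x east, y north, z up), v₁ plunges 63°→265° and v₂ plunges 45°→005°.
Cross product v₁ × v₂ gives the pole to the plane: n ∝ (-0.656, 0.375, 0.316).
Dip δ = arctan(|n_h|/n_z) = arctan(0.755/0.316) = 67.3°.
Dip direction = atan2(-0.656, 0.375) = 300° (azimuth of n's horizontal projection).

true dip 67°, dip direction 300°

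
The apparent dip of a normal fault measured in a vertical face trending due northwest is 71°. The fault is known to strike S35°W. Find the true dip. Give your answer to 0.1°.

β = acute angle between strike S35°W and section due northwest = 80°.
tan δ = tan α / sin β = tan 71° / sin 80° = 2.9042 / 0.9848 = 2.9490
true dip = arctan 2.9490 = 71.27°

71.3°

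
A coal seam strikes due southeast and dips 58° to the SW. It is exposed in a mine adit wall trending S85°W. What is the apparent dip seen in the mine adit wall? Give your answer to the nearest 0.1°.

50.8°

The section lies 50° from the strike.
tan α = tan 58° × sin 50° = 1.6003 × 0.7660 = 1.2259
apparent dip = arctan 1.2259 = 50.80°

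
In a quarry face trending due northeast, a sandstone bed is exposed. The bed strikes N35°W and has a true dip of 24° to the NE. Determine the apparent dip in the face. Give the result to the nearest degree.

The section lies 80° from the strike.
tan(apparent dip) = tan 24° · sin 80° = 0.4385
α = arctan(0.4385) = 23.68°

24°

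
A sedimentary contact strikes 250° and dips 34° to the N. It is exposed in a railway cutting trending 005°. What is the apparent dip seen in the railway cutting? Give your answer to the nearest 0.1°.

31.4°

Angle between strike (250°) and section (005°): β = 65°.
tan(apparent dip) = tan 34° · sin 65° = 0.6113
apparent dip = arctan 0.6113 = 31.44°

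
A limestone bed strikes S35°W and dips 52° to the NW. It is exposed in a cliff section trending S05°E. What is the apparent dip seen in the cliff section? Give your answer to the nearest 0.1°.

The strike is S35°W and the section trends S05°E; the acute angle between them is β = 40°.
tan(apparent dip) = tan 52° · sin 40° = 0.8227
α = arctan(0.8227) = 39.45°

39.4°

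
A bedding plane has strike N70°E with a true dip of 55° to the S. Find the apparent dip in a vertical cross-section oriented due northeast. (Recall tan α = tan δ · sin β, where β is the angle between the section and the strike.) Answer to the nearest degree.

Angle between strike (N70°E) and section (due northeast): β = 25°.
tan α = tan 55° × sin 25° = 1.4281 × 0.4226 = 0.6036
α = arctan(0.6036) = 31.11°

31°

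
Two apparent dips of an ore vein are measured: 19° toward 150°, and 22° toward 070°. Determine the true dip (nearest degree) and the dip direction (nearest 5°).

Each apparent-dip line lies in the plane. As unit vectors (x east, y north, z up), v₁ plunges 19°→150° and v₂ plunges 22°→070°.
n = v₁ × v₂ = (0.410, -0.107, 0.863) (taken with n_z > 0).
tan δ = √(n_x²+n_y²)/n_z = 0.424/0.863, so δ = 26.1°.
Dip direction = atan2(0.410, -0.107) = 105° (azimuth of n's horizontal projection).

true dip 26°, dip direction 105°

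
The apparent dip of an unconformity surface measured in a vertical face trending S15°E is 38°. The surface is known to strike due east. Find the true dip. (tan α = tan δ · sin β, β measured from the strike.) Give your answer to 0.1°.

β = acute angle between strike due east and section S15°E = 75°.
tan(true dip) = tan 38° / sin 75° = 0.8088
true dip = arctan 0.8088 = 38.97°

39.0°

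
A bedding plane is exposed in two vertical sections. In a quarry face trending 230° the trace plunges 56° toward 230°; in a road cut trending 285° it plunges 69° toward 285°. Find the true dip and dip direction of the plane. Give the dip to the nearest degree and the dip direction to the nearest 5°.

Each apparent-dip line lies in the plane. As unit vectors (x east, y north, z up), v₁ plunges 56°→230° and v₂ plunges 69°→285°.
Cross product v₁ × v₂ gives the pole to the plane: n ∝ (-0.412, 0.113, 0.164).
Dip δ = arctan(|n_h|/n_z) = arctan(0.428/0.164) = 69.0°.
Dip direction = atan2(-0.412, 0.113) = 285° (azimuth of n's horizontal projection).

true dip 69°, dip direction 285°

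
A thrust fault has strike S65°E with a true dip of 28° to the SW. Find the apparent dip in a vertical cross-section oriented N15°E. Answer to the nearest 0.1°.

The section lies 80° from the strike.
tan α = tan 28° × sin 80° = 0.5317 × 0.9848 = 0.5236
α = arctan(0.5236) = 27.64°

27.6°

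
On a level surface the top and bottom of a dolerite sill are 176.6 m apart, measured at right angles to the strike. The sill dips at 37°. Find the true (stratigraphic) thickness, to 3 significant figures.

True thickness t = w · sin(dip) = 176.6 × sin 37°
t = 176.6 × 0.6018 = 106.281 m

106 m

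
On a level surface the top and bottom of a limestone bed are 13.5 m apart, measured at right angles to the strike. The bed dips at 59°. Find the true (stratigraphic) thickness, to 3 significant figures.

11.6 m

True thickness t = w · sin(dip) = 13.5 × sin 59°
t = 13.5 × 0.8572 = 11.572 m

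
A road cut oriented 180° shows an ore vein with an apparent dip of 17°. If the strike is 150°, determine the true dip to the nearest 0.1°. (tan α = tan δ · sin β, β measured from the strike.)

β = acute angle between strike 150° and section 180° = 30°.
tan δ = tan α / sin β = tan 17° / sin 30° = 0.3057 / 0.5000 = 0.6115
δ = arctan(0.6115) = 31.44°

31.4°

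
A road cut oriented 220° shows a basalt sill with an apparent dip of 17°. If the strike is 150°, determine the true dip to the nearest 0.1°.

18.0°

β = acute angle between strike 150° and section 220° = 70°.
tan δ = tan α / sin β = tan 17° / sin 70° = 0.3057 / 0.9397 = 0.3254
true dip = arctan 0.3254 = 18.02°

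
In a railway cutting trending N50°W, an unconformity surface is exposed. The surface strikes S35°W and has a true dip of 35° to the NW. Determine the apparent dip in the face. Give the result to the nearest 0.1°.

34.9°

Angle between strike (S35°W) and section (N50°W): β = 85°.
tan α = tan 35° × sin 85° = 0.7002 × 0.9962 = 0.6975
apparent dip = arctan 0.6975 = 34.90°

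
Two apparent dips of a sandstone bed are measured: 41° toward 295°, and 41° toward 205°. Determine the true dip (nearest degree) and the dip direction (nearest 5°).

The two traces are lines in the plane: v₁ = (sin 295°·cos 41°, cos 295°·cos 41°, −sin 41°), v₂ = (sin 205°·cos 41°, cos 205°·cos 41°, −sin 41°).
Cross product v₁ × v₂ gives the pole to the plane: n ∝ (-0.658, -0.239, 0.570).
Dip δ = arctan(|n_h|/n_z) = arctan(0.700/0.570) = 50.9°.
Dip direction = atan2(-0.658, -0.239) = 250° (azimuth of n's horizontal projection).

true dip 51°, dip direction 250°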